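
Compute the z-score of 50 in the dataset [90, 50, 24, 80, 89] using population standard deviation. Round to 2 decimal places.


Mean = (90 + 50 + 24 + 80 + 89) / 5 = 66.6
Variance = sum((x_i - mean)^2) / n = 663.84
Std = sqrt(663.84) = 25.7651
Z = (x - mean) / std
= (50 - 66.6) / 25.7651
= -16.6 / 25.7651
= -0.64

-0.64


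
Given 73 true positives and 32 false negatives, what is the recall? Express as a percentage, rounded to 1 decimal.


Recall = TP / (TP + FN) * 100
= 73 / (73 + 32)
= 73 / 105
= 0.6952
= 69.5%

69.5


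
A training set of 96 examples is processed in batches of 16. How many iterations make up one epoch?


Iterations per epoch = dataset_size / batch_size
= 96 / 16
= 6

6


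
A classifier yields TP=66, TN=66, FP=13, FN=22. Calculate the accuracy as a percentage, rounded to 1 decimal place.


Accuracy = (TP + TN) / (TP + TN + FP + FN) * 100
= (66 + 66) / (66 + 66 + 13 + 22)
= 132 / 167
= 0.7904
= 79.0%

79.0


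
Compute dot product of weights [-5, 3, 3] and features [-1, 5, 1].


Element-wise products:
-5 * -1 = 5
3 * 5 = 15
3 * 1 = 3
Sum = 5 + 15 + 3
= 23

23


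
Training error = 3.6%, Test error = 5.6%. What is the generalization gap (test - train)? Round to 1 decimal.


Generalization gap = test_error - train_error
= 5.6 - 3.6
= 2.0%
A moderate gap.

2.0


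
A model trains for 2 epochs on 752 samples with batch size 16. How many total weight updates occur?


Iterations per epoch = 752 / 16 = 47
Total updates = iterations_per_epoch * epochs
= 47 * 2
= 94

94


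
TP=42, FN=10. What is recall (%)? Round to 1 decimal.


Recall = TP / (TP + FN) * 100
= 42 / (42 + 10)
= 42 / 52
= 0.8077
= 80.8%

80.8


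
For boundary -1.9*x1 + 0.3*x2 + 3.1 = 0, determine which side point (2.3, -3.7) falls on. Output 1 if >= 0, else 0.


Compute -1.9 * 2.3 + 0.3 * -3.7 + 3.1
= -4.37 + -1.11 + 3.1
= -2.38
Since -2.38 < 0, the point is on the negative side.

0


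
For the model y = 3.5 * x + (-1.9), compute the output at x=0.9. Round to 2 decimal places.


y = 3.5 * 0.9 + (-1.9)
= 3.15 + (-1.9)
= 1.25

1.25


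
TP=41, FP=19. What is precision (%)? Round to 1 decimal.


Precision = TP / (TP + FP) * 100
= 41 / (41 + 19)
= 41 / 60
= 0.6833
= 68.3%

68.3


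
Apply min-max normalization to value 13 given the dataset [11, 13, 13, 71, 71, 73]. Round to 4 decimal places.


Min = 11, Max = 73
Range = 73 - 11 = 62
Scaled = (x - min) / (max - min)
= (13 - 11) / 62
= 2 / 62
= 0.0323

0.0323


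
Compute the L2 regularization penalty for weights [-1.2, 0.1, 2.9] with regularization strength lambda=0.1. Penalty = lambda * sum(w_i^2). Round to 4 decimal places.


Squaring each weight:
(-1.2)^2 = 1.44
0.1^2 = 0.01
2.9^2 = 8.41
Sum of squares = 9.86
Penalty = 0.1 * 9.86 = 0.9860

0.9860


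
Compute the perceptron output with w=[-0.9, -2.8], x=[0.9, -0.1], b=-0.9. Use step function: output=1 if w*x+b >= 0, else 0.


z = w . x + b
= -0.9*0.9 + -2.8*-0.1 + -0.9
= -0.81 + 0.28 + -0.9
= -0.53 + -0.9
= -1.43
Since z = -1.43 < 0, output = 0

0


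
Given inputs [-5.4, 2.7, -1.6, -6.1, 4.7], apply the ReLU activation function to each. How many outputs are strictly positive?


ReLU(x) = max(0, x) for each element:
ReLU(-5.4) = 0
ReLU(2.7) = 2.7
ReLU(-1.6) = 0
ReLU(-6.1) = 0
ReLU(4.7) = 4.7
Active neurons (>0): 2

2


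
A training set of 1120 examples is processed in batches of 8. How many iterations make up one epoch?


Iterations per epoch = dataset_size / batch_size
= 1120 / 8
= 140

140


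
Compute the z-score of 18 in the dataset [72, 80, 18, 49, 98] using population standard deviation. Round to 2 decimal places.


Mean = (72 + 80 + 18 + 49 + 98) / 5 = 63.4
Variance = sum((x_i - mean)^2) / n = 763.04
Std = sqrt(763.04) = 27.6232
Z = (x - mean) / std
= (18 - 63.4) / 27.6232
= -45.4 / 27.6232
= -1.64

-1.64


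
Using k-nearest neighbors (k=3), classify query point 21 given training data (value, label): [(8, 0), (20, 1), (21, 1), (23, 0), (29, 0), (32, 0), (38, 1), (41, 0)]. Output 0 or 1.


Distances from query 21:
Point 21 (class 1): distance = 0
Point 20 (class 1): distance = 1
Point 23 (class 0): distance = 2
K=3 nearest neighbors: classes = [1, 1, 0]
Votes for class 1: 2 / 3
Majority vote => class 1

1


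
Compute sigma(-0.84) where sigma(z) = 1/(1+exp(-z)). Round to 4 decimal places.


sigmoid(z) = 1 / (1 + exp(-z))
exp(-(-0.84)) = exp(0.84) = 2.3164
1 + 2.3164 = 3.3164
1 / 3.3164 = 0.3015

0.3015


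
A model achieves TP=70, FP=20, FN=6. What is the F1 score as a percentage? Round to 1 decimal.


Precision = TP / (TP + FP) = 70 / 90 = 0.7778
Recall = TP / (TP + FN) = 70 / 76 = 0.9211
F1 = 2 * P * R / (P + R)
= 2 * 0.7778 * 0.9211 / (0.7778 + 0.9211)
= 1.4327 / 1.6988
= 0.8434
As percentage: 84.3%

84.3


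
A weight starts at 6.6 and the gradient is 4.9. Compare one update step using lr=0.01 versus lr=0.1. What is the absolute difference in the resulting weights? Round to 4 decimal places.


With lr=0.01: w_new = 6.6 - 0.01 * 4.9 = 6.551
With lr=0.1: w_new = 6.6 - 0.1 * 4.9 = 6.11
Absolute difference = |6.551 - 6.11|
= 0.4410

0.4410


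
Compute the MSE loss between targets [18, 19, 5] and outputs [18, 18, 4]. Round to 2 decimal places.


Differences: [0, 1, 1]
Squared errors: [0, 1, 1]
Sum of squared errors = 2
MSE = 2 / 3 = 0.67

0.67


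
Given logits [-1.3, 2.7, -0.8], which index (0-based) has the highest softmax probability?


Softmax is a monotonic transformation, so it preserves the argmax.
We need to find the index of the maximum logit.
Index 0: -1.3
Index 1: 2.7
Index 2: -0.8
Maximum logit = 2.7 at index 1

1


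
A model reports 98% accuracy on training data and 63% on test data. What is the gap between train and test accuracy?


Gap = train_accuracy - test_accuracy
= 98 - 63
= 35%
This large gap strongly indicates overfitting.

35


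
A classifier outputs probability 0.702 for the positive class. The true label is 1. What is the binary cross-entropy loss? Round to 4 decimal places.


For y=1: Loss = -log(p)
= -log(0.702)
= -(-0.3538)
= 0.3538

0.3538


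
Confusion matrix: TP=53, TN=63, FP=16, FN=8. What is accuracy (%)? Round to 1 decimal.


Accuracy = (TP + TN) / (TP + TN + FP + FN) * 100
= (53 + 63) / (53 + 63 + 16 + 8)
= 116 / 140
= 0.8286
= 82.9%

82.9


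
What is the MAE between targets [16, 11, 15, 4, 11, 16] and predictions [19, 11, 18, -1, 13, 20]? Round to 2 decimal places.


Absolute errors: [3, 0, 3, 5, 2, 4]
Sum of absolute errors = 17
MAE = 17 / 6 = 2.83

2.83


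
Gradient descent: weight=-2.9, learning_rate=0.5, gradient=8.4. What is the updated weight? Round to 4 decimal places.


w_new = w_old - lr * gradient
= -2.9 - 0.5 * 8.4
= -2.9 - (4.2)
= -7.1000

-7.1000


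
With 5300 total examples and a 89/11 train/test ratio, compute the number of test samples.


Train samples = 5300 * 89% = 4717
Test samples = 5300 - 4717
= 583

583


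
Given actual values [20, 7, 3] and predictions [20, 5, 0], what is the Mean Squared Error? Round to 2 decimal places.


Differences: [0, 2, 3]
Squared errors: [0, 4, 9]
Sum of squared errors = 13
MSE = 13 / 3 = 4.33

4.33


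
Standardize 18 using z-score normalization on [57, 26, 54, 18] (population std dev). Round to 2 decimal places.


Mean = (57 + 26 + 54 + 18) / 4 = 38.75
Variance = sum((x_i - mean)^2) / n = 289.6875
Std = sqrt(289.6875) = 17.0202
Z = (x - mean) / std
= (18 - 38.75) / 17.0202
= -20.75 / 17.0202
= -1.22

-1.22


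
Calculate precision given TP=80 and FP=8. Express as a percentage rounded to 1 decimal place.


Precision = TP / (TP + FP) * 100
= 80 / (80 + 8)
= 80 / 88
= 0.9091
= 90.9%

90.9


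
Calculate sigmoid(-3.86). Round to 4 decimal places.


sigmoid(z) = 1 / (1 + exp(-z))
exp(-(-3.86)) = exp(3.86) = 47.4654
1 + 47.4654 = 48.4654
1 / 48.4654 = 0.0206

0.0206


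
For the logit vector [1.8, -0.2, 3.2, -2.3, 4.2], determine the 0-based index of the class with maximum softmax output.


Softmax is a monotonic transformation, so it preserves the argmax.
We need to find the index of the maximum logit.
Index 0: 1.8
Index 1: -0.2
Index 2: 3.2
Index 3: -2.3
Index 4: 4.2
Maximum logit = 4.2 at index 4

4


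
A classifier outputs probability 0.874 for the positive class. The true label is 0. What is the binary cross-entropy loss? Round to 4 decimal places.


For y=0: Loss = -log(1-p)
= -log(1 - 0.874)
= -log(0.126)
= -(-2.0715)
= 2.0715

2.0715


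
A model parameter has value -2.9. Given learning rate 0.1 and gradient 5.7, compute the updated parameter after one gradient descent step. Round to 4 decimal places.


w_new = w_old - lr * gradient
= -2.9 - 0.1 * 5.7
= -2.9 - (0.57)
= -3.4700

-3.4700


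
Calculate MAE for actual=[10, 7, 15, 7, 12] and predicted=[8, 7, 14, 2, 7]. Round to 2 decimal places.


Absolute errors: [2, 0, 1, 5, 5]
Sum of absolute errors = 13
MAE = 13 / 5 = 2.60

2.60


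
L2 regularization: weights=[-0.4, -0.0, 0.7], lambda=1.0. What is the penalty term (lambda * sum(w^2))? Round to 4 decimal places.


Squaring each weight:
(-0.4)^2 = 0.16
(-0.0)^2 = 0.0
0.7^2 = 0.49
Sum of squares = 0.65
Penalty = 1.0 * 0.65 = 0.6500

0.6500


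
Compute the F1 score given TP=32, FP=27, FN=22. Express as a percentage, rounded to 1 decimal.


Precision = TP / (TP + FP) = 32 / 59 = 0.5424
Recall = TP / (TP + FN) = 32 / 54 = 0.5926
F1 = 2 * P * R / (P + R)
= 2 * 0.5424 * 0.5926 / (0.5424 + 0.5926)
= 0.6428 / 1.135
= 0.5664
As percentage: 56.6%

56.6


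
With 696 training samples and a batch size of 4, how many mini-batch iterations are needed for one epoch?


Iterations per epoch = dataset_size / batch_size
= 696 / 4
= 174

174


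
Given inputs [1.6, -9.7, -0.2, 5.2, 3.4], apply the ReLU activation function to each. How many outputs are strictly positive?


ReLU(x) = max(0, x) for each element:
ReLU(1.6) = 1.6
ReLU(-9.7) = 0
ReLU(-0.2) = 0
ReLU(5.2) = 5.2
ReLU(3.4) = 3.4
Active neurons (>0): 3

3


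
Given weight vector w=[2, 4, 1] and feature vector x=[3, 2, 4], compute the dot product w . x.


Element-wise products:
2 * 3 = 6
4 * 2 = 8
1 * 4 = 4
Sum = 6 + 8 + 4
= 18

18


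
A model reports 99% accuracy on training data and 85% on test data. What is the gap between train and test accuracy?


Gap = train_accuracy - test_accuracy
= 99 - 85
= 14%
This gap suggests the model is overfitting.

14


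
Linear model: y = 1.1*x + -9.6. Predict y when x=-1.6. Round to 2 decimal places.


y = 1.1 * -1.6 + (-9.6)
= -1.76 + (-9.6)
= -11.36

-11.36


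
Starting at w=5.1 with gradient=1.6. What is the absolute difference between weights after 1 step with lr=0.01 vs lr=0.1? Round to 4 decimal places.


With lr=0.01: w_new = 5.1 - 0.01 * 1.6 = 5.084
With lr=0.1: w_new = 5.1 - 0.1 * 1.6 = 4.94
Absolute difference = |5.084 - 4.94|
= 0.1440

0.1440


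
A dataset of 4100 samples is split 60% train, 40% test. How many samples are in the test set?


Train samples = 4100 * 60% = 2460
Test samples = 4100 - 2460
= 1640

1640


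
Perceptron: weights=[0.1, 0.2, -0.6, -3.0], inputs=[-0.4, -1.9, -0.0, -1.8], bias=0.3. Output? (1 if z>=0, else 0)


z = w . x + b
= 0.1*-0.4 + 0.2*-1.9 + -0.6*-0.0 + -3.0*-1.8 + 0.3
= -0.04 + -0.38 + 0.0 + 5.4 + 0.3
= 4.98 + 0.3
= 5.28
Since z = 5.28 >= 0, output = 1

1


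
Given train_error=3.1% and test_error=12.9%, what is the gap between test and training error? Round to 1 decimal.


Generalization gap = test_error - train_error
= 12.9 - 3.1
= 9.8%
A moderate gap.

9.8


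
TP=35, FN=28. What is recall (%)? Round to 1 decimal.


Recall = TP / (TP + FN) * 100
= 35 / (35 + 28)
= 35 / 63
= 0.5556
= 55.6%

55.6


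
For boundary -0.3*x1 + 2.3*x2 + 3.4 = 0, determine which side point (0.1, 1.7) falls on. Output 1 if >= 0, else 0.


Compute -0.3 * 0.1 + 2.3 * 1.7 + 3.4
= -0.03 + 3.91 + 3.4
= 7.28
Since 7.28 >= 0, the point is on the positive side.

1


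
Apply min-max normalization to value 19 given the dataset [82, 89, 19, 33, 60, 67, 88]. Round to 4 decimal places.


Min = 19, Max = 89
Range = 89 - 19 = 70
Scaled = (x - min) / (max - min)
= (19 - 19) / 70
= 0 / 70
= 0.0000

0.0000


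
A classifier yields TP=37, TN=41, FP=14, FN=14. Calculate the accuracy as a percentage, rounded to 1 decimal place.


Accuracy = (TP + TN) / (TP + TN + FP + FN) * 100
= (37 + 41) / (37 + 41 + 14 + 14)
= 78 / 106
= 0.7358
= 73.6%

73.6


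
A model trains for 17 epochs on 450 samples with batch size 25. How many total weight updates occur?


Iterations per epoch = 450 / 25 = 18
Total updates = iterations_per_epoch * epochs
= 18 * 17
= 306

306


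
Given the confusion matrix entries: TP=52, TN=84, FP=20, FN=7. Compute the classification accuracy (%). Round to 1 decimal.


Accuracy = (TP + TN) / (TP + TN + FP + FN) * 100
= (52 + 84) / (52 + 84 + 20 + 7)
= 136 / 163
= 0.8344
= 83.4%

83.4


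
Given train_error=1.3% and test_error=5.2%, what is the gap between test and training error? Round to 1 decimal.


Generalization gap = test_error - train_error
= 5.2 - 1.3
= 3.9%
A moderate gap.

3.9


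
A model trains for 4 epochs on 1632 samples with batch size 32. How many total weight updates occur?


Iterations per epoch = 1632 / 32 = 51
Total updates = iterations_per_epoch * epochs
= 51 * 4
= 204

204


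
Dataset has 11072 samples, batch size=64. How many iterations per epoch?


Iterations per epoch = dataset_size / batch_size
= 11072 / 64
= 173

173


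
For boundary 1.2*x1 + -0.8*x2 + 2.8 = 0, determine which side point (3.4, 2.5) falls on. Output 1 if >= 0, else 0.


Compute 1.2 * 3.4 + -0.8 * 2.5 + 2.8
= 4.08 + -2.0 + 2.8
= 4.88
Since 4.88 >= 0, the point is on the positive side.

1


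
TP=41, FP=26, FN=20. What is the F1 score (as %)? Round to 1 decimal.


Precision = TP / (TP + FP) = 41 / 67 = 0.6119
Recall = TP / (TP + FN) = 41 / 61 = 0.6721
F1 = 2 * P * R / (P + R)
= 2 * 0.6119 * 0.6721 / (0.6119 + 0.6721)
= 0.8226 / 1.2841
= 0.6406
As percentage: 64.1%

64.1


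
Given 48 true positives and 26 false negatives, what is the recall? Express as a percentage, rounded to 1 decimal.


Recall = TP / (TP + FN) * 100
= 48 / (48 + 26)
= 48 / 74
= 0.6486
= 64.9%

64.9


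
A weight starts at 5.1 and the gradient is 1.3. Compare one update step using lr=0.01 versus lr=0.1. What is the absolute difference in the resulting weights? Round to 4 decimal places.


With lr=0.01: w_new = 5.1 - 0.01 * 1.3 = 5.087
With lr=0.1: w_new = 5.1 - 0.1 * 1.3 = 4.97
Absolute difference = |5.087 - 4.97|
= 0.1170

0.1170


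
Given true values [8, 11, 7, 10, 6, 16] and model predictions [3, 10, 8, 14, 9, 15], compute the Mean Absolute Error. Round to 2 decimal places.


Absolute errors: [5, 1, 1, 4, 3, 1]
Sum of absolute errors = 15
MAE = 15 / 6 = 2.50

2.50


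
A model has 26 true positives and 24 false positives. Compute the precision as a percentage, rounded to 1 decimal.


Precision = TP / (TP + FP) * 100
= 26 / (26 + 24)
= 26 / 50
= 0.52
= 52.0%

52.0


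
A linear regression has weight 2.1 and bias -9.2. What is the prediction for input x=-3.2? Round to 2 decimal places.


y = 2.1 * -3.2 + (-9.2)
= -6.72 + (-9.2)
= -15.92

-15.92


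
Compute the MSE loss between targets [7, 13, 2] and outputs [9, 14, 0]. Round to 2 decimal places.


Differences: [-2, -1, 2]
Squared errors: [4, 1, 4]
Sum of squared errors = 9
MSE = 9 / 3 = 3.00

3.00


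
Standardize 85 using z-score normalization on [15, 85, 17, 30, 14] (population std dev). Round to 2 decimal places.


Mean = (15 + 85 + 17 + 30 + 14) / 5 = 32.2
Variance = sum((x_i - mean)^2) / n = 730.16
Std = sqrt(730.16) = 27.0215
Z = (x - mean) / std
= (85 - 32.2) / 27.0215
= 52.8 / 27.0215
= 1.95

1.95


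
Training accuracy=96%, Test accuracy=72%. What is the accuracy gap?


Gap = train_accuracy - test_accuracy
= 96 - 72
= 24%
This large gap strongly indicates overfitting.

24


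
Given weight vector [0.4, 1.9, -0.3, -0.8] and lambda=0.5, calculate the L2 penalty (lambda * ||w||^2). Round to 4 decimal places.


Squaring each weight:
0.4^2 = 0.16
1.9^2 = 3.61
(-0.3)^2 = 0.09
(-0.8)^2 = 0.64
Sum of squares = 4.5
Penalty = 0.5 * 4.5 = 2.2500

2.2500


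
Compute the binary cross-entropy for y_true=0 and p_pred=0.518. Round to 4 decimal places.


For y=0: Loss = -log(1-p)
= -log(1 - 0.518)
= -log(0.482)
= -(-0.7298)
= 0.7298

0.7298


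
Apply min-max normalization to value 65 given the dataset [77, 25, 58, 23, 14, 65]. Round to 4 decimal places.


Min = 14, Max = 77
Range = 77 - 14 = 63
Scaled = (x - min) / (max - min)
= (65 - 14) / 63
= 51 / 63
= 0.8095

0.8095


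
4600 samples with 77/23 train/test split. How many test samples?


Train samples = 4600 * 77% = 3542
Test samples = 4600 - 3542
= 1058

1058


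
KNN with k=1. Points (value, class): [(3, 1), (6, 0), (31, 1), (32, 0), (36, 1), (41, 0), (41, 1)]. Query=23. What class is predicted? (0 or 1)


Distances from query 23:
Point 31 (class 1): distance = 8
K=1 nearest neighbors: classes = [1]
Votes for class 1: 1 / 1
Majority vote => class 1

1


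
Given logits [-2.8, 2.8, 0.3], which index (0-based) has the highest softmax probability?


Softmax is a monotonic transformation, so it preserves the argmax.
We need to find the index of the maximum logit.
Index 0: -2.8
Index 1: 2.8
Index 2: 0.3
Maximum logit = 2.8 at index 1

1


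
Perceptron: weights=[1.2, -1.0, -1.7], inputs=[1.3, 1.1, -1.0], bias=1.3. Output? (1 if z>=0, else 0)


z = w . x + b
= 1.2*1.3 + -1.0*1.1 + -1.7*-1.0 + 1.3
= 1.56 + -1.1 + 1.7 + 1.3
= 2.16 + 1.3
= 3.46
Since z = 3.46 >= 0, output = 1

1


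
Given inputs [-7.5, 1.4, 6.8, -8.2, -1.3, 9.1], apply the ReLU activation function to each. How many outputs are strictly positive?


ReLU(x) = max(0, x) for each element:
ReLU(-7.5) = 0
ReLU(1.4) = 1.4
ReLU(6.8) = 6.8
ReLU(-8.2) = 0
ReLU(-1.3) = 0
ReLU(9.1) = 9.1
Active neurons (>0): 3

3


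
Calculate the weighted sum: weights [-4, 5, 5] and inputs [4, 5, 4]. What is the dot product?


Element-wise products:
-4 * 4 = -16
5 * 5 = 25
5 * 4 = 20
Sum = -16 + 25 + 20
= 29

29


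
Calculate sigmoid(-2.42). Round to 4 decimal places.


sigmoid(z) = 1 / (1 + exp(-z))
exp(-(-2.42)) = exp(2.42) = 11.2459
1 + 11.2459 = 12.2459
1 / 12.2459 = 0.0817

0.0817


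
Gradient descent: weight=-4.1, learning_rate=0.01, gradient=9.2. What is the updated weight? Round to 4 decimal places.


w_new = w_old - lr * gradient
= -4.1 - 0.01 * 9.2
= -4.1 - (0.092)
= -4.1920

-4.1920


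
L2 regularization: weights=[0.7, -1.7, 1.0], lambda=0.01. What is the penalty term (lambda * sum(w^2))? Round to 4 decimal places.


Squaring each weight:
0.7^2 = 0.49
(-1.7)^2 = 2.89
1.0^2 = 1.0
Sum of squares = 4.38
Penalty = 0.01 * 4.38 = 0.0438

0.0438


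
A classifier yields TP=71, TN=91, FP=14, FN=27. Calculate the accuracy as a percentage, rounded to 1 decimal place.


Accuracy = (TP + TN) / (TP + TN + FP + FN) * 100
= (71 + 91) / (71 + 91 + 14 + 27)
= 162 / 203
= 0.798
= 79.8%

79.8


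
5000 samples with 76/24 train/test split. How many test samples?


Train samples = 5000 * 76% = 3800
Test samples = 5000 - 3800
= 1200

1200


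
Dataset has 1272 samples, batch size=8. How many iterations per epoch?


Iterations per epoch = dataset_size / batch_size
= 1272 / 8
= 159

159


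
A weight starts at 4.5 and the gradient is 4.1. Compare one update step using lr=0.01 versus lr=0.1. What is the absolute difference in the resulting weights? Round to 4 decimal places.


With lr=0.01: w_new = 4.5 - 0.01 * 4.1 = 4.459
With lr=0.1: w_new = 4.5 - 0.1 * 4.1 = 4.09
Absolute difference = |4.459 - 4.09|
= 0.3690

0.3690


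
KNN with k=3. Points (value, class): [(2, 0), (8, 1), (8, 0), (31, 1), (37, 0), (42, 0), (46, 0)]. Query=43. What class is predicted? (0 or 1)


Distances from query 43:
Point 42 (class 0): distance = 1
Point 46 (class 0): distance = 3
Point 37 (class 0): distance = 6
K=3 nearest neighbors: classes = [0, 0, 0]
Votes for class 1: 0 / 3
Majority vote => class 0

0


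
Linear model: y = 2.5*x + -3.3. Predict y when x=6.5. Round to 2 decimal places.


y = 2.5 * 6.5 + (-3.3)
= 16.25 + (-3.3)
= 12.95

12.95


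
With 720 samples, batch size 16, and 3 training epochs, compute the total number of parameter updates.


Iterations per epoch = 720 / 16 = 45
Total updates = iterations_per_epoch * epochs
= 45 * 3
= 135

135


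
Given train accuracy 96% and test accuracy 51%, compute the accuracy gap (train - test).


Gap = train_accuracy - test_accuracy
= 96 - 51
= 45%
This large gap strongly indicates overfitting.

45


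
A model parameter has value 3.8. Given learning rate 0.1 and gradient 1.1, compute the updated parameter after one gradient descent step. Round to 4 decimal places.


w_new = w_old - lr * gradient
= 3.8 - 0.1 * 1.1
= 3.8 - (0.11)
= 3.6900

3.6900


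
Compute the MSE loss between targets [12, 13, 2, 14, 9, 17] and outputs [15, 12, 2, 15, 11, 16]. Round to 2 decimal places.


Differences: [-3, 1, 0, -1, -2, 1]
Squared errors: [9, 1, 0, 1, 4, 1]
Sum of squared errors = 16
MSE = 16 / 6 = 2.67

2.67


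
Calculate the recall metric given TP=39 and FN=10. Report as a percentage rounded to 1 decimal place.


Recall = TP / (TP + FN) * 100
= 39 / (39 + 10)
= 39 / 49
= 0.7959
= 79.6%

79.6


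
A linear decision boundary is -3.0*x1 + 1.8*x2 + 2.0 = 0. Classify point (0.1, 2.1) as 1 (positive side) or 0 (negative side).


Compute -3.0 * 0.1 + 1.8 * 2.1 + 2.0
= -0.3 + 3.78 + 2.0
= 5.48
Since 5.48 >= 0, the point is on the positive side.

1


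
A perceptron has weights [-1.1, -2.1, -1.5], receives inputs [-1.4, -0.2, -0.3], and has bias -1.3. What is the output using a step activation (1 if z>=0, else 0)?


z = w . x + b
= -1.1*-1.4 + -2.1*-0.2 + -1.5*-0.3 + -1.3
= 1.54 + 0.42 + 0.45 + -1.3
= 2.41 + -1.3
= 1.11
Since z = 1.11 >= 0, output = 1

1


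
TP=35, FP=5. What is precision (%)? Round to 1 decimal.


Precision = TP / (TP + FP) * 100
= 35 / (35 + 5)
= 35 / 40
= 0.875
= 87.5%

87.5


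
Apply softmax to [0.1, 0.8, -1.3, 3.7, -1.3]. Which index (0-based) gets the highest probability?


Softmax is a monotonic transformation, so it preserves the argmax.
We need to find the index of the maximum logit.
Index 0: 0.1
Index 1: 0.8
Index 2: -1.3
Index 3: 3.7
Index 4: -1.3
Maximum logit = 3.7 at index 3

3


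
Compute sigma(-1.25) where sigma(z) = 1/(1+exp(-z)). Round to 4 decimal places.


sigmoid(z) = 1 / (1 + exp(-z))
exp(-(-1.25)) = exp(1.25) = 3.4903
1 + 3.4903 = 4.4903
1 / 4.4903 = 0.2227

0.2227


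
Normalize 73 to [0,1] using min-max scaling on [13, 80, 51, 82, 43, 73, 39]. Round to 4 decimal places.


Min = 13, Max = 82
Range = 82 - 13 = 69
Scaled = (x - min) / (max - min)
= (73 - 13) / 69
= 60 / 69
= 0.8696

0.8696


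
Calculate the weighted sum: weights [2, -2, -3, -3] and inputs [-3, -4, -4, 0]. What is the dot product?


Element-wise products:
2 * -3 = -6
-2 * -4 = 8
-3 * -4 = 12
-3 * 0 = 0
Sum = -6 + 8 + 12 + 0
= 14

14


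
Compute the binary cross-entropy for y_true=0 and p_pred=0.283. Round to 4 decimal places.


For y=0: Loss = -log(1-p)
= -log(1 - 0.283)
= -log(0.717)
= -(-0.3327)
= 0.3327

0.3327


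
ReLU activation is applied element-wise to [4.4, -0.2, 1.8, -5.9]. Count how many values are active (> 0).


ReLU(x) = max(0, x) for each element:
ReLU(4.4) = 4.4
ReLU(-0.2) = 0
ReLU(1.8) = 1.8
ReLU(-5.9) = 0
Active neurons (>0): 2

2


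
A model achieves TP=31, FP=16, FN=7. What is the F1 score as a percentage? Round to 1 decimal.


Precision = TP / (TP + FP) = 31 / 47 = 0.6596
Recall = TP / (TP + FN) = 31 / 38 = 0.8158
F1 = 2 * P * R / (P + R)
= 2 * 0.6596 * 0.8158 / (0.6596 + 0.8158)
= 1.0761 / 1.4754
= 0.7294
As percentage: 72.9%

72.9


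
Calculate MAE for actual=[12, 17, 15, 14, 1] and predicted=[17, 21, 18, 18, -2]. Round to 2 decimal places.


Absolute errors: [5, 4, 3, 4, 3]
Sum of absolute errors = 19
MAE = 19 / 5 = 3.80

3.80


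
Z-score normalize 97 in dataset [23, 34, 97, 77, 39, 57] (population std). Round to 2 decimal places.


Mean = (23 + 34 + 97 + 77 + 39 + 57) / 6 = 54.5
Variance = sum((x_i - mean)^2) / n = 661.9167
Std = sqrt(661.9167) = 25.7277
Z = (x - mean) / std
= (97 - 54.5) / 25.7277
= 42.5 / 25.7277
= 1.65

1.65


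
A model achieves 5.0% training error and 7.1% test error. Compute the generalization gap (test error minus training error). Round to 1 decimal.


Generalization gap = test_error - train_error
= 7.1 - 5.0
= 2.1%
A moderate gap.

2.1


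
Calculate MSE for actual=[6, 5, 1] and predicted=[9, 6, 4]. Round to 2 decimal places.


Differences: [-3, -1, -3]
Squared errors: [9, 1, 9]
Sum of squared errors = 19
MSE = 19 / 3 = 6.33

6.33


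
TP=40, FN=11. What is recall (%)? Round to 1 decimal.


Recall = TP / (TP + FN) * 100
= 40 / (40 + 11)
= 40 / 51
= 0.7843
= 78.4%

78.4


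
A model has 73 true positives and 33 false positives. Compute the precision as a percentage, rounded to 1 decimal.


Precision = TP / (TP + FP) * 100
= 73 / (73 + 33)
= 73 / 106
= 0.6887
= 68.9%

68.9


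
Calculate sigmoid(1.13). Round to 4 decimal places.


sigmoid(z) = 1 / (1 + exp(-z))
exp(-(1.13)) = exp(-1.13) = 0.323
1 + 0.323 = 1.323
1 / 1.323 = 0.7558

0.7558


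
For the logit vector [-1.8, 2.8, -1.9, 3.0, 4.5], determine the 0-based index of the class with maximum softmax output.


Softmax is a monotonic transformation, so it preserves the argmax.
We need to find the index of the maximum logit.
Index 0: -1.8
Index 1: 2.8
Index 2: -1.9
Index 3: 3.0
Index 4: 4.5
Maximum logit = 4.5 at index 4

4


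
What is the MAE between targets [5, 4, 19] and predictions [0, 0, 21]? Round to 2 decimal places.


Absolute errors: [5, 4, 2]
Sum of absolute errors = 11
MAE = 11 / 3 = 3.67

3.67


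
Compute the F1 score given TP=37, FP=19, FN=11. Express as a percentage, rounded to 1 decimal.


Precision = TP / (TP + FP) = 37 / 56 = 0.6607
Recall = TP / (TP + FN) = 37 / 48 = 0.7708
F1 = 2 * P * R / (P + R)
= 2 * 0.6607 * 0.7708 / (0.6607 + 0.7708)
= 1.0186 / 1.4315
= 0.7115
As percentage: 71.2%

71.2


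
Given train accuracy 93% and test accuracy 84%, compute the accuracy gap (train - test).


Gap = train_accuracy - test_accuracy
= 93 - 84
= 9%
This moderate gap may indicate mild overfitting.

9


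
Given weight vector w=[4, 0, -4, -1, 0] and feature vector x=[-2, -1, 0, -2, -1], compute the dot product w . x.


Element-wise products:
4 * -2 = -8
0 * -1 = 0
-4 * 0 = 0
-1 * -2 = 2
0 * -1 = 0
Sum = -8 + 0 + 0 + 2 + 0
= -6

-6


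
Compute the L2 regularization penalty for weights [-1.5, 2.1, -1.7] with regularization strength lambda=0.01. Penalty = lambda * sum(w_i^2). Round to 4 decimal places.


Squaring each weight:
(-1.5)^2 = 2.25
2.1^2 = 4.41
(-1.7)^2 = 2.89
Sum of squares = 9.55
Penalty = 0.01 * 9.55 = 0.0955

0.0955


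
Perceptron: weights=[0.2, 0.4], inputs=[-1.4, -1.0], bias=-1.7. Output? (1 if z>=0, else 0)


z = w . x + b
= 0.2*-1.4 + 0.4*-1.0 + -1.7
= -0.28 + -0.4 + -1.7
= -0.68 + -1.7
= -2.38
Since z = -2.38 < 0, output = 0

0


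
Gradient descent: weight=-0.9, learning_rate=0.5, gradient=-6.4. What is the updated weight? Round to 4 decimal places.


w_new = w_old - lr * gradient
= -0.9 - 0.5 * -6.4
= -0.9 - (-3.2)
= 2.3000

2.3000


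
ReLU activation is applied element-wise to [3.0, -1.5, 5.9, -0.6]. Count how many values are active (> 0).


ReLU(x) = max(0, x) for each element:
ReLU(3.0) = 3.0
ReLU(-1.5) = 0
ReLU(5.9) = 5.9
ReLU(-0.6) = 0
Active neurons (>0): 2

2


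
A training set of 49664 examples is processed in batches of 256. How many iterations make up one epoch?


Iterations per epoch = dataset_size / batch_size
= 49664 / 256
= 194

194


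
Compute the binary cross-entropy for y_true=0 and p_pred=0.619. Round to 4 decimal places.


For y=0: Loss = -log(1-p)
= -log(1 - 0.619)
= -log(0.381)
= -(-0.965)
= 0.9650

0.9650


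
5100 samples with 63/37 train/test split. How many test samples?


Train samples = 5100 * 63% = 3213
Test samples = 5100 - 3213
= 1887

1887


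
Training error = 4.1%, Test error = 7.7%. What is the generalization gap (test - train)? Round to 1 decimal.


Generalization gap = test_error - train_error
= 7.7 - 4.1
= 3.6%
A moderate gap.

3.6


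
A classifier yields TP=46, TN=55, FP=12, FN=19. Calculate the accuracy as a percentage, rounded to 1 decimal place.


Accuracy = (TP + TN) / (TP + TN + FP + FN) * 100
= (46 + 55) / (46 + 55 + 12 + 19)
= 101 / 132
= 0.7652
= 76.5%

76.5


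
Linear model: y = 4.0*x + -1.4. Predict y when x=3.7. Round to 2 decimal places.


y = 4.0 * 3.7 + (-1.4)
= 14.8 + (-1.4)
= 13.40

13.40


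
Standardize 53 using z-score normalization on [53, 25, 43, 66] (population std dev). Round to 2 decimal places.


Mean = (53 + 25 + 43 + 66) / 4 = 46.75
Variance = sum((x_i - mean)^2) / n = 224.1875
Std = sqrt(224.1875) = 14.9729
Z = (x - mean) / std
= (53 - 46.75) / 14.9729
= 6.25 / 14.9729
= 0.42

0.42


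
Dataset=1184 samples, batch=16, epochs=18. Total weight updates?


Iterations per epoch = 1184 / 16 = 74
Total updates = iterations_per_epoch * epochs
= 74 * 18
= 1332

1332


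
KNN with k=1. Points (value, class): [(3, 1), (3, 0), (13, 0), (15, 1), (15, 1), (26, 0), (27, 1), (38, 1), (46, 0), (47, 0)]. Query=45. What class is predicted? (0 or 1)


Distances from query 45:
Point 46 (class 0): distance = 1
K=1 nearest neighbors: classes = [0]
Votes for class 1: 0 / 1
Majority vote => class 0

0


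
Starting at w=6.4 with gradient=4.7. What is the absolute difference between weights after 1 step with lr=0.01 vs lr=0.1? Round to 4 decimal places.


With lr=0.01: w_new = 6.4 - 0.01 * 4.7 = 6.353
With lr=0.1: w_new = 6.4 - 0.1 * 4.7 = 5.93
Absolute difference = |6.353 - 5.93|
= 0.4230

0.4230


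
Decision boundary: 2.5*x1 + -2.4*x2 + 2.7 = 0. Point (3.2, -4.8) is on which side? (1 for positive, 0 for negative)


Compute 2.5 * 3.2 + -2.4 * -4.8 + 2.7
= 8.0 + 11.52 + 2.7
= 22.22
Since 22.22 >= 0, the point is on the positive side.

1


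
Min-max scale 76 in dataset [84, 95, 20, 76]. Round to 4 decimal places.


Min = 20, Max = 95
Range = 95 - 20 = 75
Scaled = (x - min) / (max - min)
= (76 - 20) / 75
= 56 / 75
= 0.7467

0.7467


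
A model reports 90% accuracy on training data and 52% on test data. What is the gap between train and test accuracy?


Gap = train_accuracy - test_accuracy
= 90 - 52
= 38%
This large gap strongly indicates overfitting.

38


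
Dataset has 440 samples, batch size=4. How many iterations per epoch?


Iterations per epoch = dataset_size / batch_size
= 440 / 4
= 110

110


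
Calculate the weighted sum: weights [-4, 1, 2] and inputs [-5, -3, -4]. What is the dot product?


Element-wise products:
-4 * -5 = 20
1 * -3 = -3
2 * -4 = -8
Sum = 20 + -3 + -8
= 9

9


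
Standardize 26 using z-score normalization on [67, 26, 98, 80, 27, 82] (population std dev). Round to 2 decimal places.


Mean = (67 + 26 + 98 + 80 + 27 + 82) / 6 = 63.3333
Variance = sum((x_i - mean)^2) / n = 759.2222
Std = sqrt(759.2222) = 27.554
Z = (x - mean) / std
= (26 - 63.3333) / 27.554
= -37.3333 / 27.554
= -1.35

-1.35


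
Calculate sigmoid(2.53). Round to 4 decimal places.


sigmoid(z) = 1 / (1 + exp(-z))
exp(-(2.53)) = exp(-2.53) = 0.0797
1 + 0.0797 = 1.0797
1 / 1.0797 = 0.9262

0.9262


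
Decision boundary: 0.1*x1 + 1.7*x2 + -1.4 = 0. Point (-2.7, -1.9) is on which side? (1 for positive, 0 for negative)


Compute 0.1 * -2.7 + 1.7 * -1.9 + -1.4
= -0.27 + -3.23 + -1.4
= -4.9
Since -4.9 < 0, the point is on the negative side.

0


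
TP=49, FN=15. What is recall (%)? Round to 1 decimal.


Recall = TP / (TP + FN) * 100
= 49 / (49 + 15)
= 49 / 64
= 0.7656
= 76.6%

76.6


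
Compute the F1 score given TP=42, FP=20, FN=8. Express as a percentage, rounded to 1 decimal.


Precision = TP / (TP + FP) = 42 / 62 = 0.6774
Recall = TP / (TP + FN) = 42 / 50 = 0.84
F1 = 2 * P * R / (P + R)
= 2 * 0.6774 * 0.84 / (0.6774 + 0.84)
= 1.1381 / 1.5174
= 0.75
As percentage: 75.0%

75.0


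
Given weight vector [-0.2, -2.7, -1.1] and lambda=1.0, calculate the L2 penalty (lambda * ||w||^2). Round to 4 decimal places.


Squaring each weight:
(-0.2)^2 = 0.04
(-2.7)^2 = 7.29
(-1.1)^2 = 1.21
Sum of squares = 8.54
Penalty = 1.0 * 8.54 = 8.5400

8.5400


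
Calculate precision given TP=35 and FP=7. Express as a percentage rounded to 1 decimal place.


Precision = TP / (TP + FP) * 100
= 35 / (35 + 7)
= 35 / 42
= 0.8333
= 83.3%

83.3


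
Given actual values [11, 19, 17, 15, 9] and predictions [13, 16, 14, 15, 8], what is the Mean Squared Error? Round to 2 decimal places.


Differences: [-2, 3, 3, 0, 1]
Squared errors: [4, 9, 9, 0, 1]
Sum of squared errors = 23
MSE = 23 / 5 = 4.60

4.60


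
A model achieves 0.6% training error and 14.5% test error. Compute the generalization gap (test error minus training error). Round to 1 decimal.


Generalization gap = test_error - train_error
= 14.5 - 0.6
= 13.9%
A large gap suggests overfitting.

13.9


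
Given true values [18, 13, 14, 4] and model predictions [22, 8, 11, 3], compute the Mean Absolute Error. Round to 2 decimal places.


Absolute errors: [4, 5, 3, 1]
Sum of absolute errors = 13
MAE = 13 / 4 = 3.25

3.25


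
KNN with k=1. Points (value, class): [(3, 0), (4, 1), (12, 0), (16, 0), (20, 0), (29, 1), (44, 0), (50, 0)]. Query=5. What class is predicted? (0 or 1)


Distances from query 5:
Point 4 (class 1): distance = 1
K=1 nearest neighbors: classes = [1]
Votes for class 1: 1 / 1
Majority vote => class 1

1


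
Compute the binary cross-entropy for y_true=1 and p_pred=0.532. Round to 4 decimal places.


For y=1: Loss = -log(p)
= -log(0.532)
= -(-0.6311)
= 0.6311

0.6311


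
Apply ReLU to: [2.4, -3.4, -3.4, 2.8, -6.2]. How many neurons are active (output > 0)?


ReLU(x) = max(0, x) for each element:
ReLU(2.4) = 2.4
ReLU(-3.4) = 0
ReLU(-3.4) = 0
ReLU(2.8) = 2.8
ReLU(-6.2) = 0
Active neurons (>0): 2

2


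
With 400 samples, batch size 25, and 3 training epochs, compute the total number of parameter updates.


Iterations per epoch = 400 / 25 = 16
Total updates = iterations_per_epoch * epochs
= 16 * 3
= 48

48


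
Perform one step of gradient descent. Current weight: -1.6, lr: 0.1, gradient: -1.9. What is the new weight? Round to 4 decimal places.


w_new = w_old - lr * gradient
= -1.6 - 0.1 * -1.9
= -1.6 - (-0.19)
= -1.4100

-1.4100


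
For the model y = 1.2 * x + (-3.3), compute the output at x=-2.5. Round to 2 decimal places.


y = 1.2 * -2.5 + (-3.3)
= -3.0 + (-3.3)
= -6.30

-6.30


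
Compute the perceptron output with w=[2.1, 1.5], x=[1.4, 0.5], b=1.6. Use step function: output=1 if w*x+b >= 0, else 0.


z = w . x + b
= 2.1*1.4 + 1.5*0.5 + 1.6
= 2.94 + 0.75 + 1.6
= 3.69 + 1.6
= 5.29
Since z = 5.29 >= 0, output = 1

1


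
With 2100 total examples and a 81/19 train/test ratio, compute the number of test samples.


Train samples = 2100 * 81% = 1701
Test samples = 2100 - 1701
= 399

399


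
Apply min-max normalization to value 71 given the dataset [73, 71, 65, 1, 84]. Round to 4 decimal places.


Min = 1, Max = 84
Range = 84 - 1 = 83
Scaled = (x - min) / (max - min)
= (71 - 1) / 83
= 70 / 83
= 0.8434

0.8434


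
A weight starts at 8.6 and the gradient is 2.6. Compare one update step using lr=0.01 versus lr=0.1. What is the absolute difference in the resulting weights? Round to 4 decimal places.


With lr=0.01: w_new = 8.6 - 0.01 * 2.6 = 8.574
With lr=0.1: w_new = 8.6 - 0.1 * 2.6 = 8.34
Absolute difference = |8.574 - 8.34|
= 0.2340

0.2340


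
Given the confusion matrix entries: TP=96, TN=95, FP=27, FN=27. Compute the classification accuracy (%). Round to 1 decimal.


Accuracy = (TP + TN) / (TP + TN + FP + FN) * 100
= (96 + 95) / (96 + 95 + 27 + 27)
= 191 / 245
= 0.7796
= 78.0%

78.0


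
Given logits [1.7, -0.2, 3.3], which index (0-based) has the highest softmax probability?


Softmax is a monotonic transformation, so it preserves the argmax.
We need to find the index of the maximum logit.
Index 0: 1.7
Index 1: -0.2
Index 2: 3.3
Maximum logit = 3.3 at index 2

2


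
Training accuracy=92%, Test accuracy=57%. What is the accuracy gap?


Gap = train_accuracy - test_accuracy
= 92 - 57
= 35%
This large gap strongly indicates overfitting.

35


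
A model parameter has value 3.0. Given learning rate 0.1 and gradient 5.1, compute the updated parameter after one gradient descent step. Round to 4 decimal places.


w_new = w_old - lr * gradient
= 3.0 - 0.1 * 5.1
= 3.0 - (0.51)
= 2.4900

2.4900


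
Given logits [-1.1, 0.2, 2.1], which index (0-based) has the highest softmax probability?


Softmax is a monotonic transformation, so it preserves the argmax.
We need to find the index of the maximum logit.
Index 0: -1.1
Index 1: 0.2
Index 2: 2.1
Maximum logit = 2.1 at index 2

2


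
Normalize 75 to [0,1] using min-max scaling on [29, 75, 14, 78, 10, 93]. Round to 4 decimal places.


Min = 10, Max = 93
Range = 93 - 10 = 83
Scaled = (x - min) / (max - min)
= (75 - 10) / 83
= 65 / 83
= 0.7831

0.7831


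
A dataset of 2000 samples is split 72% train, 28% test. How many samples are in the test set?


Train samples = 2000 * 72% = 1440
Test samples = 2000 - 1440
= 560

560


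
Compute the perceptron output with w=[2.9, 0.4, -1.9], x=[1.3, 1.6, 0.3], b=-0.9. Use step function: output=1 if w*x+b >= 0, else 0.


z = w . x + b
= 2.9*1.3 + 0.4*1.6 + -1.9*0.3 + -0.9
= 3.77 + 0.64 + -0.57 + -0.9
= 3.84 + -0.9
= 2.94
Since z = 2.94 >= 0, output = 1

1


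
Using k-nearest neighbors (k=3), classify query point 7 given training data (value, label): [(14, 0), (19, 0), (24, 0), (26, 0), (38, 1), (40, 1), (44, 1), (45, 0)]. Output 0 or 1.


Distances from query 7:
Point 14 (class 0): distance = 7
Point 19 (class 0): distance = 12
Point 24 (class 0): distance = 17
K=3 nearest neighbors: classes = [0, 0, 0]
Votes for class 1: 0 / 3
Majority vote => class 0

0


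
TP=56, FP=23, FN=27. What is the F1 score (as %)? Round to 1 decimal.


Precision = TP / (TP + FP) = 56 / 79 = 0.7089
Recall = TP / (TP + FN) = 56 / 83 = 0.6747
F1 = 2 * P * R / (P + R)
= 2 * 0.7089 * 0.6747 / (0.7089 + 0.6747)
= 0.9565 / 1.3836
= 0.6914
As percentage: 69.1%

69.1


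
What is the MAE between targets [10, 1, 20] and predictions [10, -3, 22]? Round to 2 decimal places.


Absolute errors: [0, 4, 2]
Sum of absolute errors = 6
MAE = 6 / 3 = 2.00

2.00


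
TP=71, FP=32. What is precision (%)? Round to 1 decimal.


Precision = TP / (TP + FP) * 100
= 71 / (71 + 32)
= 71 / 103
= 0.6893
= 68.9%

68.9


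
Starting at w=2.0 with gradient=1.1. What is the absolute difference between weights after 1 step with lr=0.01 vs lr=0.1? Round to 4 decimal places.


With lr=0.01: w_new = 2.0 - 0.01 * 1.1 = 1.989
With lr=0.1: w_new = 2.0 - 0.1 * 1.1 = 1.89
Absolute difference = |1.989 - 1.89|
= 0.0990

0.0990


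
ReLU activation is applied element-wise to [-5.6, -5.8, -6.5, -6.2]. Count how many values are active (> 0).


ReLU(x) = max(0, x) for each element:
ReLU(-5.6) = 0
ReLU(-5.8) = 0
ReLU(-6.5) = 0
ReLU(-6.2) = 0
Active neurons (>0): 0

0


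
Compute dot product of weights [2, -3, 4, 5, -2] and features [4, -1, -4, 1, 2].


Element-wise products:
2 * 4 = 8
-3 * -1 = 3
4 * -4 = -16
5 * 1 = 5
-2 * 2 = -4
Sum = 8 + 3 + -16 + 5 + -4
= -4

-4


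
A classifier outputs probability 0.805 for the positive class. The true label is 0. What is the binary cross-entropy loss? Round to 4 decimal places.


For y=0: Loss = -log(1-p)
= -log(1 - 0.805)
= -log(0.195)
= -(-1.6348)
= 1.6348

1.6348
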